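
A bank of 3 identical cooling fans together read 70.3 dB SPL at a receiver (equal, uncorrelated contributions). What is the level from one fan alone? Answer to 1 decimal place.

65.5 dB SPL

3 equal incoherent sources add 10·log₁₀(3) = 4.77 dB over one source.
L_one = 70.3 − 4.77 = 65.5 dB SPL.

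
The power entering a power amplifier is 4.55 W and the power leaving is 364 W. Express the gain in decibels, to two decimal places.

19.03 dB

For a power ratio, dB = 10·log₁₀(P₂/P₁).
10·log₁₀(364/4.55) = 10·log₁₀(80.00) = 19.03 dB.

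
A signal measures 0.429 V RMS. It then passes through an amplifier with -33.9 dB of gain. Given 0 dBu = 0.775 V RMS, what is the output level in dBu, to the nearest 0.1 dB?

Input level: 20·log₁₀(0.429/0.775) = -5.14 dBu.
Output: -5.14 − 33.9 = -39.0 dBu.

-39.0 dBu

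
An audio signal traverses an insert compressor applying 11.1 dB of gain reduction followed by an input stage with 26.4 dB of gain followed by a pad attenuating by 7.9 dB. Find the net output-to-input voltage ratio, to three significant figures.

Net gain = (−11.1) + 26.4 + (−7.9) = 7.4 dB.
Voltage ratio = 10^(7.4/20) = 2.34.

2.34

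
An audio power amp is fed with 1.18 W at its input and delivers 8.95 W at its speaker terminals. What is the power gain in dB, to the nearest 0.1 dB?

Power is a power quantity, so gain = 10·log₁₀(P_out/P_in).
10·log₁₀(8.95/1.18) = 10·log₁₀(7.585) = 8.8 dB.

8.8 dB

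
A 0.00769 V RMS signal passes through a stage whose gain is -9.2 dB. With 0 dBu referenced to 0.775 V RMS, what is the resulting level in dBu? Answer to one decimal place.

Input level: 20·log₁₀(0.00769/0.775) = -40.07 dBu.
Output: -40.07 − 9.2 = -49.3 dBu.

-49.3 dBu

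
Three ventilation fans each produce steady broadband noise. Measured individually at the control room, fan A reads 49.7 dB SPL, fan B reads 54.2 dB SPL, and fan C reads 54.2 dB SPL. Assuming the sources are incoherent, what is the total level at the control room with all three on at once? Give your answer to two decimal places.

57.92 dB SPL

Incoherent sources sum as intensities:
L_total = 10·log₁₀(10^(49.7/10) + 10^(54.2/10) + 10^(54.2/10)) = 10·log₁₀(619400) = 57.92 dB SPL.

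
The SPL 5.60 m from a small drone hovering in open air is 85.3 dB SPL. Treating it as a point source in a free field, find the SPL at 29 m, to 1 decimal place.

Inverse-square spreading gives ΔL = −20·log₁₀(d₂/d₁).
ΔL = −20·log₁₀(29/5.60) = -14.28 dB, so L₂ = 85.3 + (-14.28) = 71.0 dB SPL.

71.0 dB SPL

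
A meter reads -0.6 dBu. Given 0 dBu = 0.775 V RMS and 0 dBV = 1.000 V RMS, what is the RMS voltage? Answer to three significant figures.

V = 0.775 V × 10^(-0.6/20).
= 0.775 × 0.9333 = 0.723 V.

0.723 V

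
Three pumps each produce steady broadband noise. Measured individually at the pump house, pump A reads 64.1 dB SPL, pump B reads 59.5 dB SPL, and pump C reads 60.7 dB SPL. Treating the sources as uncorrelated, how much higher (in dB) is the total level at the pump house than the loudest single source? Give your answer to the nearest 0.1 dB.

2.6 dB

Uncorrelated sources add in intensity (power), not in dB.
L_total = 10·log₁₀(10^(64.1/10) + 10^(59.5/10) + 10^(60.7/10)) = 66.66 dB SPL.
Excess over the loudest (64.1 dB): 66.66 − 64.1 = 2.6 dB.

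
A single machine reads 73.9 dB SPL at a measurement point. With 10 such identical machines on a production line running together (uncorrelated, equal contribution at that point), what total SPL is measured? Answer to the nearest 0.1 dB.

10 equal incoherent sources raise the level by 10·log₁₀(10) = 10.00 dB.
L_total = 73.9 + 10.00 = 83.9 dB SPL.

83.9 dB SPL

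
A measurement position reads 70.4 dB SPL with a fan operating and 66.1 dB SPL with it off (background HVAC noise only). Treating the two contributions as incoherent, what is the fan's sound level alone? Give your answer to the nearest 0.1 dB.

68.4 dB SPL

Subtract intensities: L_src = 10·log₁₀(10^(L_total/10) − 10^(L_bg/10)).
L_src = 10·log₁₀(10^(70.4/10) − 10^(66.1/10)) = 10·log₁₀(6891000) = 68.4 dB SPL.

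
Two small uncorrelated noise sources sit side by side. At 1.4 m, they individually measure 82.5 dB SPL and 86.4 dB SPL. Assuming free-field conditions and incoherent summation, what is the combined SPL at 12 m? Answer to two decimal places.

69.22 dB SPL

Combined at 1.4 m: 10·log₁₀(10^(82.5/10)+10^(86.4/10)) = 87.884 dB SPL.
Then apply −20·log₁₀(12/1.4) = -18.661 dB → 69.22 dB SPL.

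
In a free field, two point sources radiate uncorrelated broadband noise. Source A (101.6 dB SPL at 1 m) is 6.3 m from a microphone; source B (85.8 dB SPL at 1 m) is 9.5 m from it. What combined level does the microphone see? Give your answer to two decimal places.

At the listener: L_A = 101.6 − 20·log₁₀(6.3) = 85.613 dB; L_B = 85.8 − 20·log₁₀(9.5) = 66.246 dB.
Combined: 10·log₁₀(10^(85.613/10)+10^(66.246/10)) = 85.66 dB SPL.

85.66 dB SPL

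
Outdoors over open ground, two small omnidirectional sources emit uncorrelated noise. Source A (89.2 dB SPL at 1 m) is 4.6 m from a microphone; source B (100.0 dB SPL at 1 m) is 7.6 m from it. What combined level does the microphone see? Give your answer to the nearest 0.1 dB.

83.3 dB SPL

At the listener: L_A = 89.2 − 20·log₁₀(4.6) = 75.94 dB; L_B = 100.0 − 20·log₁₀(7.6) = 82.38 dB.
Combined: 10·log₁₀(10^(75.94/10)+10^(82.38/10)) = 83.3 dB SPL.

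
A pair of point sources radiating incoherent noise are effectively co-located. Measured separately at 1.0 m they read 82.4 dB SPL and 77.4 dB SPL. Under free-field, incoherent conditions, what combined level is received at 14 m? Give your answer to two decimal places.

60.67 dB SPL

Combined at 1.0 m: 10·log₁₀(10^(82.4/10)+10^(77.4/10)) = 83.593 dB SPL.
Then apply −20·log₁₀(14/1.0) = -22.923 dB → 60.67 dB SPL.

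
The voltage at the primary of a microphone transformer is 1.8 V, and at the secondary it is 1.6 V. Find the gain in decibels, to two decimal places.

-1.02 dB

Voltage ratio → dB uses the 20·log₁₀ form:
20·log₁₀(1.6/1.8) = 20·log₁₀(0.8889) = -1.02 dB.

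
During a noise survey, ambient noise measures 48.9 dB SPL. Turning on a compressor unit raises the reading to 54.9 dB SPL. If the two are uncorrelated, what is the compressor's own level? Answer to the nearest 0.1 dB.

Remove the background by subtracting linear intensities:
L_src = 10·log₁₀(10^(54.9/10) − 10^(48.9/10)) = 10·log₁₀(231400) = 53.6 dB SPL.

53.6 dB SPL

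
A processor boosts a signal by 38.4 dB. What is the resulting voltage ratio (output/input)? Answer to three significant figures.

Voltage ratio = 10^(dB/20).
10^(38.4/20) = 10^(1.920) = 83.2.

83.2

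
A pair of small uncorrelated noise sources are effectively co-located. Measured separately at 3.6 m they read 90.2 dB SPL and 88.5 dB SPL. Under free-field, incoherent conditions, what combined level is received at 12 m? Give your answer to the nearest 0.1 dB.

82.0 dB SPL

Combined at 3.6 m: 10·log₁₀(10^(90.2/10)+10^(88.5/10)) = 92.44 dB SPL.
Then apply −20·log₁₀(12/3.6) = -10.46 dB → 82.0 dB SPL.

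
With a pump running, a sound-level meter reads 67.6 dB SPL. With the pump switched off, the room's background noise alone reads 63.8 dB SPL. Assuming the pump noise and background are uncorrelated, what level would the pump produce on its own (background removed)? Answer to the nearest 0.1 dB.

Subtract intensities: L_src = 10·log₁₀(10^(L_total/10) − 10^(L_bg/10)).
L_src = 10·log₁₀(10^(67.6/10) − 10^(63.8/10)) = 10·log₁₀(3356000) = 65.3 dB SPL.

65.3 dB SPL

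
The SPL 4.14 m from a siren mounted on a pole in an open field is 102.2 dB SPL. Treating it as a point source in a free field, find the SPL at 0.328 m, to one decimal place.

For a point source in a free field, ΔL = −20·log₁₀(d₂/d₁).
ΔL = −20·log₁₀(0.328/4.14) = 22.02 dB, so L₂ = 102.2 + (22.02) = 124.2 dB SPL.

124.2 dB SPL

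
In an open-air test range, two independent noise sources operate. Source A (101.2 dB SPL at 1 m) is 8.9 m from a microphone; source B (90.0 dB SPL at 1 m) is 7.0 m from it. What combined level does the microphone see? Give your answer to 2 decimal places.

82.71 dB SPL

At the listener: L_A = 101.2 − 20·log₁₀(8.9) = 82.212 dB; L_B = 90.0 − 20·log₁₀(7.0) = 73.098 dB.
Combined: 10·log₁₀(10^(82.212/10)+10^(73.098/10)) = 82.71 dB SPL.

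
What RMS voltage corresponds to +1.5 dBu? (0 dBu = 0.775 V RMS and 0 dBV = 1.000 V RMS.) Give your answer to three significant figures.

V = 0.775 V × 10^(+1.5/20).
= 0.775 × 1.189 = 0.921 V.

0.921 V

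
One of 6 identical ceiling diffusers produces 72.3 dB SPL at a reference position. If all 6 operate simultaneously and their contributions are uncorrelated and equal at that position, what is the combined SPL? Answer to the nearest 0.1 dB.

6 equal incoherent sources raise the level by 10·log₁₀(6) = 7.78 dB.
L_total = 72.3 + 7.78 = 80.1 dB SPL.

80.1 dB SPL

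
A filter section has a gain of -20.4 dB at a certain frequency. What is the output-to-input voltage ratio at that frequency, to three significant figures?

Voltage ratio = 10^(dB/20).
10^(-20.4/20) = 10^(-1.020) = 0.0955.

0.0955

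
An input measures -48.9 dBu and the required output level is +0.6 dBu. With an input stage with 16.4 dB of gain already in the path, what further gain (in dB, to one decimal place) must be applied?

33.1 dB

The required make-up gain is the shortfall in the dB sum.
G = +0.6 − (-48.9) − 16.4 = 33.1 dB.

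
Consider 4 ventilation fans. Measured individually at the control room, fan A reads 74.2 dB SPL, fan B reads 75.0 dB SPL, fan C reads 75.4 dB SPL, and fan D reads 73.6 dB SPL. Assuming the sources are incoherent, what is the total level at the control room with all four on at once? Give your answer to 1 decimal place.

80.6 dB SPL

Uncorrelated sources add in intensity (power), not in dB.
L_total = 10·log₁₀(10^(74.2/10) + 10^(75.0/10) + 10^(75.4/10) + 10^(73.6/10)) = 10·log₁₀(115500000) = 80.6 dB SPL.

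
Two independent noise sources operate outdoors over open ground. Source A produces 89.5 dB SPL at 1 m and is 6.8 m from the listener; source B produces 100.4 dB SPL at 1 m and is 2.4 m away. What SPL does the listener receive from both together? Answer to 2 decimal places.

92.84 dB SPL

At the listener: L_A = 89.5 − 20·log₁₀(6.8) = 72.850 dB; L_B = 100.4 − 20·log₁₀(2.4) = 92.796 dB.
Combined: 10·log₁₀(10^(72.850/10)+10^(92.796/10)) = 92.84 dB SPL.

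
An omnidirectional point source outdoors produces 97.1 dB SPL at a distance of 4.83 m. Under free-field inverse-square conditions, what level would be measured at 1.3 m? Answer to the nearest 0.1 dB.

Free-field point source: level drops by 20·log₁₀ of the distance ratio.
ΔL = −20·log₁₀(1.3/4.83) = 11.40 dB, so L₂ = 97.1 + (11.40) = 108.5 dB SPL.

108.5 dB SPL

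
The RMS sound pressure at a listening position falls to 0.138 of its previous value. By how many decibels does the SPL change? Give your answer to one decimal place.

-17.2 dB

SPL change from a pressure ratio uses the 20·log₁₀ form:
20·log₁₀(0.138) = -17.2 dB.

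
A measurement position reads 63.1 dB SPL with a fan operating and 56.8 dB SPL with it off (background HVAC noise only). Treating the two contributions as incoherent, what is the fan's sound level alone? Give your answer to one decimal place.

61.9 dB SPL

Background correction is a power subtraction:
L_src = 10·log₁₀(10^(63.1/10) − 10^(56.8/10)) = 10·log₁₀(1563000) = 61.9 dB SPL.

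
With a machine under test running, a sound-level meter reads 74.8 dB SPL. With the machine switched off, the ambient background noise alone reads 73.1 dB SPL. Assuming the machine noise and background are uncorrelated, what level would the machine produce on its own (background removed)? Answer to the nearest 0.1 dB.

Remove the background by subtracting linear intensities:
L_src = 10·log₁₀(10^(74.8/10) − 10^(73.1/10)) = 10·log₁₀(9782000) = 69.9 dB SPL.

69.9 dB SPL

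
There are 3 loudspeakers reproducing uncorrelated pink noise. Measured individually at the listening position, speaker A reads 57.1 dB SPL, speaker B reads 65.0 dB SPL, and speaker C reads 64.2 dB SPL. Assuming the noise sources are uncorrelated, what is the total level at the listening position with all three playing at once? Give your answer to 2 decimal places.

68.00 dB SPL

Add the sources as powers (linear), then convert back to dB:
L_total = 10·log₁₀(10^(57.1/10) + 10^(65.0/10) + 10^(64.2/10)) = 10·log₁₀(6305000) = 68.00 dB SPL.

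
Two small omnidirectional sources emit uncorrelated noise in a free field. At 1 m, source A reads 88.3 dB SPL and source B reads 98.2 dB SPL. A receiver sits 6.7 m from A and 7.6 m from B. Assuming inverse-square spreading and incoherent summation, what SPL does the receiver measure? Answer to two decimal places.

At the listener: L_A = 88.3 − 20·log₁₀(6.7) = 71.779 dB; L_B = 98.2 − 20·log₁₀(7.6) = 80.584 dB.
Combined: 10·log₁₀(10^(71.779/10)+10^(80.584/10)) = 81.12 dB SPL.

81.12 dB SPL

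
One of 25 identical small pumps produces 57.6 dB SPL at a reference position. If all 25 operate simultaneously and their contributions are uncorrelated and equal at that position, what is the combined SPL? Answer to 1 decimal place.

25 equal incoherent sources raise the level by 10·log₁₀(25) = 13.98 dB.
L_total = 57.6 + 13.98 = 71.6 dB SPL.

71.6 dB SPL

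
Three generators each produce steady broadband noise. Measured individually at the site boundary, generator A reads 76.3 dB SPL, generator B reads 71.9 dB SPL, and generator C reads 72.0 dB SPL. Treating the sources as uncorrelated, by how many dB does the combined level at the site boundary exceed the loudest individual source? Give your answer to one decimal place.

2.4 dB

Uncorrelated sources add in intensity (power), not in dB.
L_total = 10·log₁₀(10^(76.3/10) + 10^(71.9/10) + 10^(72.0/10)) = 78.69 dB SPL.
Excess over the loudest (76.3 dB): 78.69 − 76.3 = 2.4 dB.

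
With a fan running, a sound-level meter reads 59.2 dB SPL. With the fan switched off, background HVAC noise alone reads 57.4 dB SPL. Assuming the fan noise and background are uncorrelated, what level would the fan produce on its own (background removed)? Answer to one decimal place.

Remove the background by subtracting linear intensities:
L_src = 10·log₁₀(10^(59.2/10) − 10^(57.4/10)) = 10·log₁₀(282200) = 54.5 dB SPL.

54.5 dB SPL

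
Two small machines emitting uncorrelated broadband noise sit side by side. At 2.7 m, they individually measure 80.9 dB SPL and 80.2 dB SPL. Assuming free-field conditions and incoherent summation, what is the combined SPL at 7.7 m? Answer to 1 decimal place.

74.5 dB SPL

Combined at 2.7 m: 10·log₁₀(10^(80.9/10)+10^(80.2/10)) = 83.57 dB SPL.
Then apply −20·log₁₀(7.7/2.7) = -9.10 dB → 74.5 dB SPL.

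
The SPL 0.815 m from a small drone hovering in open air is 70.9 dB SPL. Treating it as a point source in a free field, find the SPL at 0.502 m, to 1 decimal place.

For a point source in a free field, ΔL = −20·log₁₀(d₂/d₁).
ΔL = −20·log₁₀(0.502/0.815) = 4.21 dB, so L₂ = 70.9 + (4.21) = 75.1 dB SPL.

75.1 dB SPL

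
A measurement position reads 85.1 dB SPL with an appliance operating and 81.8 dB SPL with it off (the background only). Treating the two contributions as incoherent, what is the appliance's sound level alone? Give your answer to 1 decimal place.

82.4 dB SPL

Background correction is a power subtraction:
L_src = 10·log₁₀(10^(85.1/10) − 10^(81.8/10)) = 10·log₁₀(172200000) = 82.4 dB SPL.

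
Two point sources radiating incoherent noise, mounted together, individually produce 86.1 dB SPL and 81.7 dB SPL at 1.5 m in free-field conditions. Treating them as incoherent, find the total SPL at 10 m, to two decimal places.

Combined at 1.5 m: 10·log₁₀(10^(86.1/10)+10^(81.7/10)) = 87.445 dB SPL.
Then apply −20·log₁₀(10/1.5) = -16.478 dB → 70.97 dB SPL.

70.97 dB SPL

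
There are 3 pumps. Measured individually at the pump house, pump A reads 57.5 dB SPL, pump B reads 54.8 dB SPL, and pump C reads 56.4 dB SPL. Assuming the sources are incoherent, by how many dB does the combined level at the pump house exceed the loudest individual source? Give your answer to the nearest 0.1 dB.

Uncorrelated sources add in intensity (power), not in dB.
L_total = 10·log₁₀(10^(57.5/10) + 10^(54.8/10) + 10^(56.4/10)) = 61.14 dB SPL.
Excess over the loudest (57.5 dB): 61.14 − 57.5 = 3.6 dB.

3.6 dB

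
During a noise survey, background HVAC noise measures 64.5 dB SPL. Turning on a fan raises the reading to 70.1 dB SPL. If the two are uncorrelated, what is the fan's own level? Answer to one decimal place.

68.7 dB SPL

Subtract intensities: L_src = 10·log₁₀(10^(L_total/10) − 10^(L_bg/10)).
L_src = 10·log₁₀(10^(70.1/10) − 10^(64.5/10)) = 10·log₁₀(7415000) = 68.7 dB SPL.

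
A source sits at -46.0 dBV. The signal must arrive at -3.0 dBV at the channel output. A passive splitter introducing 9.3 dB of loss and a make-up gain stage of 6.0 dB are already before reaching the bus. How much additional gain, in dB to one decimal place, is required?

The required make-up gain is the shortfall in the dB sum.
G = -3.0 − (-46.0) + 9.3 − 6.0 = 46.3 dB.

46.3 dB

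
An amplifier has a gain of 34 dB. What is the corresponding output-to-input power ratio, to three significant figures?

Power ratio = 10^(dB/10).
10^(34/10) = 10^(3.400) = 2510.

2510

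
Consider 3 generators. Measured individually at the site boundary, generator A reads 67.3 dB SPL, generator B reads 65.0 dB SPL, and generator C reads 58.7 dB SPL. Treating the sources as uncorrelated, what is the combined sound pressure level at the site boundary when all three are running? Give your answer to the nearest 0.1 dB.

69.7 dB SPL

Uncorrelated sources add in intensity (power), not in dB.
L_total = 10·log₁₀(10^(67.3/10) + 10^(65.0/10) + 10^(58.7/10)) = 10·log₁₀(9274000) = 69.7 dB SPL.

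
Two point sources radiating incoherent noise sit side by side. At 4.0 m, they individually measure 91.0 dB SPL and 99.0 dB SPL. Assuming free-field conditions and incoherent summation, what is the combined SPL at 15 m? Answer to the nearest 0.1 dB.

Combined at 4.0 m: 10·log₁₀(10^(91.0/10)+10^(99.0/10)) = 99.64 dB SPL.
Then apply −20·log₁₀(15/4.0) = -11.48 dB → 88.2 dB SPL.

88.2 dB SPL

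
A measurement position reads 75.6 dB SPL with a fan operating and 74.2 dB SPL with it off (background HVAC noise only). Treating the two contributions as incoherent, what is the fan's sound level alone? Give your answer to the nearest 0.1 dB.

Background correction is a power subtraction:
L_src = 10·log₁₀(10^(75.6/10) − 10^(74.2/10)) = 10·log₁₀(10010000) = 70.0 dB SPL.

70.0 dB SPL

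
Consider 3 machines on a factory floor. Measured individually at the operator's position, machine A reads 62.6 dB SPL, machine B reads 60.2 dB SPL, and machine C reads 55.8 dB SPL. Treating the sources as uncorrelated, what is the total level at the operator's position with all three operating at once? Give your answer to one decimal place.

Add the sources as powers (linear), then convert back to dB:
L_total = 10·log₁₀(10^(62.6/10) + 10^(60.2/10) + 10^(55.8/10)) = 10·log₁₀(3247000) = 65.1 dB SPL.

65.1 dB SPL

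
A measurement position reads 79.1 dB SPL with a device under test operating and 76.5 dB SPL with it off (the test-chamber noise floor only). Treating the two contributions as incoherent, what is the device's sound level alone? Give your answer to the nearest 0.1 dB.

75.6 dB SPL

Remove the background by subtracting linear intensities:
L_src = 10·log₁₀(10^(79.1/10) − 10^(76.5/10)) = 10·log₁₀(36610000) = 75.6 dB SPL.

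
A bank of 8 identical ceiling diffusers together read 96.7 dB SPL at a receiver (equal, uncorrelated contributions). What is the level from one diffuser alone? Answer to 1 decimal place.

8 equal incoherent sources add 10·log₁₀(8) = 9.03 dB over one source.
L_one = 96.7 − 9.03 = 87.7 dB SPL.

87.7 dB SPL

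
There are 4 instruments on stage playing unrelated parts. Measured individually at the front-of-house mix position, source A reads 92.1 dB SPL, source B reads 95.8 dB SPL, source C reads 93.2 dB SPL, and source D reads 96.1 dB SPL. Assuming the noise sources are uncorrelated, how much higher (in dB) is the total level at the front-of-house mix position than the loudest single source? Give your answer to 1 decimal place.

Add the sources as powers (linear), then convert back to dB:
L_total = 10·log₁₀(10^(92.1/10) + 10^(95.8/10) + 10^(93.2/10) + 10^(96.1/10)) = 100.64 dB SPL.
Excess over the loudest (96.1 dB): 100.64 − 96.1 = 4.5 dB.

4.5 dB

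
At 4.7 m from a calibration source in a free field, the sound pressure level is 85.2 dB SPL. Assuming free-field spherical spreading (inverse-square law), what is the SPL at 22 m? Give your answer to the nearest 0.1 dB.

For a point source in a free field, ΔL = −20·log₁₀(d₂/d₁).
ΔL = −20·log₁₀(22/4.7) = -13.41 dB, so L₂ = 85.2 + (-13.41) = 71.8 dB SPL.

71.8 dB SPL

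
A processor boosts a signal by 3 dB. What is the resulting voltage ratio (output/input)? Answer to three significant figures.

1.41

Voltage ratio = 10^(dB/20).
10^(3/20) = 10^(0.1500) = 1.41.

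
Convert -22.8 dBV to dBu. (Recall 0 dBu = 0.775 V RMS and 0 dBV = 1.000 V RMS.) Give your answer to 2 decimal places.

The offset between the scales is 20·log₁₀(0.775/1.000) = −2.214 dB.
So dBu = -22.8 + 2.214 = -20.59 dBu.

-20.59 dBu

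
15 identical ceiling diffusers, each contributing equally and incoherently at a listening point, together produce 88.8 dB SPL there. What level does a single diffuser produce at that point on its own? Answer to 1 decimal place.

77.0 dB SPL

15 equal incoherent sources add 10·log₁₀(15) = 11.76 dB over one source.
L_one = 88.8 − 11.76 = 77.0 dB SPL.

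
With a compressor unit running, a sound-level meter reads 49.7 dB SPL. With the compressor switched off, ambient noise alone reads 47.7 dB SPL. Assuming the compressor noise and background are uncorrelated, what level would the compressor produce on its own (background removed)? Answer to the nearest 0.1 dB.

Remove the background by subtracting linear intensities:
L_src = 10·log₁₀(10^(49.7/10) − 10^(47.7/10)) = 10·log₁₀(34440) = 45.4 dB SPL.

45.4 dB SPL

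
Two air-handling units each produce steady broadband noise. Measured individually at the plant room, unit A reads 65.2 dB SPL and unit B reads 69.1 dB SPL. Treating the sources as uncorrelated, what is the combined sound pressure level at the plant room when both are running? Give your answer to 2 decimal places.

Incoherent sources sum as intensities:
L_total = 10·log₁₀(10^(65.2/10) + 10^(69.1/10)) = 10·log₁₀(11440000) = 70.58 dB SPL.

70.58 dB SPL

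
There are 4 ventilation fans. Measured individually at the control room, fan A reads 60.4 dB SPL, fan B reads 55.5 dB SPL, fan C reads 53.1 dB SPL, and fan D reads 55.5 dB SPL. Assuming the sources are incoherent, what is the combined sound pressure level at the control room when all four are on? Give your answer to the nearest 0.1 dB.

Incoherent sources sum as intensities:
L_total = 10·log₁₀(10^(60.4/10) + 10^(55.5/10) + 10^(53.1/10) + 10^(55.5/10)) = 10·log₁₀(2010000) = 63.0 dB SPL.

63.0 dB SPL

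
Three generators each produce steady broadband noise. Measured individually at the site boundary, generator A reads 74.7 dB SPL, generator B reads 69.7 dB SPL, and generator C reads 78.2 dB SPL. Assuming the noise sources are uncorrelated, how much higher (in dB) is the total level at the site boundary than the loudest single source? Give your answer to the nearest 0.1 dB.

Incoherent sources sum as intensities:
L_total = 10·log₁₀(10^(74.7/10) + 10^(69.7/10) + 10^(78.2/10)) = 80.21 dB SPL.
Excess over the loudest (78.2 dB): 80.21 − 78.2 = 2.0 dB.

2.0 dB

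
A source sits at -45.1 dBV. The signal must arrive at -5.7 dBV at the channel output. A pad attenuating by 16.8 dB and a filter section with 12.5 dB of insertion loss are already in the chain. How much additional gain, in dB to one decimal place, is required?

68.7 dB

The required make-up gain is the shortfall in the dB sum.
G = -5.7 − (-45.1) + 16.8 + 12.5 = 68.7 dB.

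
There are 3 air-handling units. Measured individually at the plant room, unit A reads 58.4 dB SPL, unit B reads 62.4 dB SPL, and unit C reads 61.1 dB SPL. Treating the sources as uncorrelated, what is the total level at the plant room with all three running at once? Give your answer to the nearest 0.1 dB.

Add the sources as powers (linear), then convert back to dB:
L_total = 10·log₁₀(10^(58.4/10) + 10^(62.4/10) + 10^(61.1/10)) = 10·log₁₀(3718000) = 65.7 dB SPL.

65.7 dB SPL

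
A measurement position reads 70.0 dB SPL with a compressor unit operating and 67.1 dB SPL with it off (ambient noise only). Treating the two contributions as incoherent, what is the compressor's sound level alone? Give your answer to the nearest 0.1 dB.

Remove the background by subtracting linear intensities:
L_src = 10·log₁₀(10^(70.0/10) − 10^(67.1/10)) = 10·log₁₀(4871000) = 66.9 dB SPL.

66.9 dB SPL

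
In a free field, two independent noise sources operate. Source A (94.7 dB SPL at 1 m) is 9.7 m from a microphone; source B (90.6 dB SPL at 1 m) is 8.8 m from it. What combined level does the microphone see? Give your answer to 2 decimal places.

At the listener: L_A = 94.7 − 20·log₁₀(9.7) = 74.965 dB; L_B = 90.6 − 20·log₁₀(8.8) = 71.710 dB.
Combined: 10·log₁₀(10^(74.965/10)+10^(71.710/10)) = 76.65 dB SPL.

76.65 dB SPL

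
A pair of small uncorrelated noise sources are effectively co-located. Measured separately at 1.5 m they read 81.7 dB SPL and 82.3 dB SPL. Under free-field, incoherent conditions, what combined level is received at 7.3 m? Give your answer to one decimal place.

Combined at 1.5 m: 10·log₁₀(10^(81.7/10)+10^(82.3/10)) = 85.02 dB SPL.
Then apply −20·log₁₀(7.3/1.5) = -13.74 dB → 71.3 dB SPL.

71.3 dB SPL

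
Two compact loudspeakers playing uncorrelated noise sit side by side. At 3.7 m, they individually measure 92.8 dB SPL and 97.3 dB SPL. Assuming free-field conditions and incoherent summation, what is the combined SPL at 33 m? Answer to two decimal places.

Combined at 3.7 m: 10·log₁₀(10^(92.8/10)+10^(97.3/10)) = 98.619 dB SPL.
Then apply −20·log₁₀(33/3.7) = -19.006 dB → 79.61 dB SPL.

79.61 dB SPL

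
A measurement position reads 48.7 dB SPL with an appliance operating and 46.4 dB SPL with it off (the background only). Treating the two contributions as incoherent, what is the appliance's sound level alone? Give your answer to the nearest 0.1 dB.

Subtract intensities: L_src = 10·log₁₀(10^(L_total/10) − 10^(L_bg/10)).
L_src = 10·log₁₀(10^(48.7/10) − 10^(46.4/10)) = 10·log₁₀(30480) = 44.8 dB SPL.

44.8 dB SPL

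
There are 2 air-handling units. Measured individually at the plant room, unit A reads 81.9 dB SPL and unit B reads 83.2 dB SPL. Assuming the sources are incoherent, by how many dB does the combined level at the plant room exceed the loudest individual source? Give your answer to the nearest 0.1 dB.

Uncorrelated sources add in intensity (power), not in dB.
L_total = 10·log₁₀(10^(81.9/10) + 10^(83.2/10)) = 85.61 dB SPL.
Excess over the loudest (83.2 dB): 85.61 − 83.2 = 2.4 dB.

2.4 dB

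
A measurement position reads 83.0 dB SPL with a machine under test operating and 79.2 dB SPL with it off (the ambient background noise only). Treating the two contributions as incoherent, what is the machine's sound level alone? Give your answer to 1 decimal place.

80.7 dB SPL

Remove the background by subtracting linear intensities:
L_src = 10·log₁₀(10^(83.0/10) − 10^(79.2/10)) = 10·log₁₀(116300000) = 80.7 dB SPL.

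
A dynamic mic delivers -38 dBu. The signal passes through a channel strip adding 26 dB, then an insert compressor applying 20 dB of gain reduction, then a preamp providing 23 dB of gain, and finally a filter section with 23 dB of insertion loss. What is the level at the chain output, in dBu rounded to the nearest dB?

Cascaded gains and losses add directly in dB.
-38 + 26 − 20 + 23 − 23 = -32 dBu.

-32 dBu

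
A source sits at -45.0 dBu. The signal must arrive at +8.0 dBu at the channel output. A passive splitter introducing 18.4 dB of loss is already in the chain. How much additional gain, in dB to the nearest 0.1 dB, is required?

71.4 dB

The required make-up gain is the shortfall in the dB sum.
G = +8.0 − (-45.0) + 18.4 = 71.4 dB.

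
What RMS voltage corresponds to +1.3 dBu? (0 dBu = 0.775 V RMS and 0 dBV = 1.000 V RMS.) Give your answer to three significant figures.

0.900 V

V = 0.775 V × 10^(+1.3/20).
= 0.775 × 1.161 = 0.900 V.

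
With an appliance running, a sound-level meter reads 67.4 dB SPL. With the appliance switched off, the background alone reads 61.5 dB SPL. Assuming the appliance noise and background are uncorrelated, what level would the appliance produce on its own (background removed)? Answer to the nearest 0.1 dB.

66.1 dB SPL

Remove the background by subtracting linear intensities:
L_src = 10·log₁₀(10^(67.4/10) − 10^(61.5/10)) = 10·log₁₀(4083000) = 66.1 dB SPL.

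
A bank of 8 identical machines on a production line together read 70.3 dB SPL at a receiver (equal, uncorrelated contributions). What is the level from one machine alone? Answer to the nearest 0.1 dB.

61.3 dB SPL

8 equal incoherent sources add 10·log₁₀(8) = 9.03 dB over one source.
L_one = 70.3 − 9.03 = 61.3 dB SPL.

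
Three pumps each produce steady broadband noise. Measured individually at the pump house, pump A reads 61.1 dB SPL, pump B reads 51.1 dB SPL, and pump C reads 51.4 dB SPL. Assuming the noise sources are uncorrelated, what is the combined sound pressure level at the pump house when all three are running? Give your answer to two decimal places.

Add the sources as powers (linear), then convert back to dB:
L_total = 10·log₁₀(10^(61.1/10) + 10^(51.1/10) + 10^(51.4/10)) = 10·log₁₀(1555000) = 61.92 dB SPL.

61.92 dB SPL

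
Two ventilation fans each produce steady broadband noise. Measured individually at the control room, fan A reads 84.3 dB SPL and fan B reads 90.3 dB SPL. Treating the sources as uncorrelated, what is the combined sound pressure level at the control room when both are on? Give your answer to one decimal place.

91.3 dB SPL

Uncorrelated sources add in intensity (power), not in dB.
L_total = 10·log₁₀(10^(84.3/10) + 10^(90.3/10)) = 10·log₁₀(1341000000) = 91.3 dB SPL.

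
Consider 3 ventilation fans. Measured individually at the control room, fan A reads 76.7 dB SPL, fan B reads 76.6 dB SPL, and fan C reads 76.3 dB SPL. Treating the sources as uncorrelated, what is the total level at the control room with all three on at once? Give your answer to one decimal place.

81.3 dB SPL

Uncorrelated sources add in intensity (power), not in dB.
L_total = 10·log₁₀(10^(76.7/10) + 10^(76.6/10) + 10^(76.3/10)) = 10·log₁₀(135100000) = 81.3 dB SPL.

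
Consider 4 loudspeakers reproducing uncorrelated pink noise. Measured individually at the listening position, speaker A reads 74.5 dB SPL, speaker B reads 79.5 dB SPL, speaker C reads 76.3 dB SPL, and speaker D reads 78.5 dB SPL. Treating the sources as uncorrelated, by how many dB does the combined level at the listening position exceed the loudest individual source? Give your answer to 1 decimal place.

4.1 dB

Uncorrelated sources add in intensity (power), not in dB.
L_total = 10·log₁₀(10^(74.5/10) + 10^(79.5/10) + 10^(76.3/10) + 10^(78.5/10)) = 83.63 dB SPL.
Excess over the loudest (79.5 dB): 83.63 − 79.5 = 4.1 dB.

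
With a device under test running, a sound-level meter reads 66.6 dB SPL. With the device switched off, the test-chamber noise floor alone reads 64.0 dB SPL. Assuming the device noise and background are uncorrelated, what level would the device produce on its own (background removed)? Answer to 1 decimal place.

63.1 dB SPL

Remove the background by subtracting linear intensities:
L_src = 10·log₁₀(10^(66.6/10) − 10^(64.0/10)) = 10·log₁₀(2059000) = 63.1 dB SPL.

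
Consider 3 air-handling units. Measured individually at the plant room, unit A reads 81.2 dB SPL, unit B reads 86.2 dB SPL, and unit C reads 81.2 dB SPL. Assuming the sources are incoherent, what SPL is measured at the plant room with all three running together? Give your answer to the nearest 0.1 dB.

Incoherent sources sum as intensities:
L_total = 10·log₁₀(10^(81.2/10) + 10^(86.2/10) + 10^(81.2/10)) = 10·log₁₀(680500000) = 88.3 dB SPL.

88.3 dB SPL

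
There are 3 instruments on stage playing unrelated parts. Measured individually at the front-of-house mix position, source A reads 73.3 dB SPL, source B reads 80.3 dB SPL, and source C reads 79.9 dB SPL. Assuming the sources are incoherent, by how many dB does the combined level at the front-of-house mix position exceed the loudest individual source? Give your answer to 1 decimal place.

3.2 dB

Incoherent sources sum as intensities:
L_total = 10·log₁₀(10^(73.3/10) + 10^(80.3/10) + 10^(79.9/10)) = 83.55 dB SPL.
Excess over the loudest (80.3 dB): 83.55 − 80.3 = 3.2 dB.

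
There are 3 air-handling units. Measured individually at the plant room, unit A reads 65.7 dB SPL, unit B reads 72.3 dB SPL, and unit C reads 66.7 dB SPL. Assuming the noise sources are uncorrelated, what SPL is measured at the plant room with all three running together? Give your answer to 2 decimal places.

74.04 dB SPL

Uncorrelated sources add in intensity (power), not in dB.
L_total = 10·log₁₀(10^(65.7/10) + 10^(72.3/10) + 10^(66.7/10)) = 10·log₁₀(25380000) = 74.04 dB SPL.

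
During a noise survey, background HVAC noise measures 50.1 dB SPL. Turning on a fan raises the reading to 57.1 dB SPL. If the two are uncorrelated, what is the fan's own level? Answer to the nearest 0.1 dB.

56.1 dB SPL

Subtract intensities: L_src = 10·log₁₀(10^(L_total/10) − 10^(L_bg/10)).
L_src = 10·log₁₀(10^(57.1/10) − 10^(50.1/10)) = 10·log₁₀(410500) = 56.1 dB SPL.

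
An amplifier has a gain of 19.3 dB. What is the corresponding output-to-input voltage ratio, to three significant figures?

9.23

Voltage ratio = 10^(dB/20).
10^(19.3/20) = 10^(0.9650) = 9.23.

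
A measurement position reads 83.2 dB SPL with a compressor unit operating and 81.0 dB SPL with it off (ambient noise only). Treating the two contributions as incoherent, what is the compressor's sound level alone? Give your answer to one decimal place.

79.2 dB SPL

Subtract intensities: L_src = 10·log₁₀(10^(L_total/10) − 10^(L_bg/10)).
L_src = 10·log₁₀(10^(83.2/10) − 10^(81.0/10)) = 10·log₁₀(83040000) = 79.2 dB SPL.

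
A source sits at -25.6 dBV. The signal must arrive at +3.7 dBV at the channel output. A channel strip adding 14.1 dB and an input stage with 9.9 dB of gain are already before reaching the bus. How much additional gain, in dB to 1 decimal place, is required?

The required make-up gain is the shortfall in the dB sum.
G = +3.7 − (-25.6) − 14.1 − 9.9 = 5.3 dB.

5.3 dB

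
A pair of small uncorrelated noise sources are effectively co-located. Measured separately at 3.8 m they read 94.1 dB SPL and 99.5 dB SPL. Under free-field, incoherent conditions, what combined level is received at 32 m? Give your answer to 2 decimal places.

Combined at 3.8 m: 10·log₁₀(10^(94.1/10)+10^(99.5/10)) = 100.601 dB SPL.
Then apply −20·log₁₀(32/3.8) = -18.507 dB → 82.09 dB SPL.

82.09 dB SPL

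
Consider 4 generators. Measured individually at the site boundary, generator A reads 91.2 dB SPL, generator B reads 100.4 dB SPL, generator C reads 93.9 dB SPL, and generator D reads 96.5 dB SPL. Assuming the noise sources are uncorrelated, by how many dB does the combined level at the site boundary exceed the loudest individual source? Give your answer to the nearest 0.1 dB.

2.4 dB

Add the sources as powers (linear), then convert back to dB:
L_total = 10·log₁₀(10^(91.2/10) + 10^(100.4/10) + 10^(93.9/10) + 10^(96.5/10)) = 102.83 dB SPL.
Excess over the loudest (100.4 dB): 102.83 − 100.4 = 2.4 dB.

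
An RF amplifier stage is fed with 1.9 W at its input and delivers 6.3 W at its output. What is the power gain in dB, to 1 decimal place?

5.2 dB

Power is a power quantity, so gain = 10·log₁₀(P_out/P_in).
10·log₁₀(6.3/1.9) = 10·log₁₀(3.316) = 5.2 dB.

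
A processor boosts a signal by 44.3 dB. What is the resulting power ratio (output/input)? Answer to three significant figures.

Power ratio = 10^(dB/10).
10^(44.3/10) = 10^(4.430) = 26900.

26900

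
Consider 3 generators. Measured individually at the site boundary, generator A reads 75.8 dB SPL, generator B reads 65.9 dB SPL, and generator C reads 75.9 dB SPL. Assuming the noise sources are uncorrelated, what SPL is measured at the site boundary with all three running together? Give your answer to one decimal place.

79.1 dB SPL

Incoherent sources sum as intensities:
L_total = 10·log₁₀(10^(75.8/10) + 10^(65.9/10) + 10^(75.9/10)) = 10·log₁₀(80810000) = 79.1 dB SPL.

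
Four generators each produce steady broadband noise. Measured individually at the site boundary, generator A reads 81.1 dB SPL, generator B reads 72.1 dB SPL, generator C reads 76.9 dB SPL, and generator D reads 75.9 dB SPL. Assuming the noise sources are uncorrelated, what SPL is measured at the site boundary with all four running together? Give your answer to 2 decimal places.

Add the sources as powers (linear), then convert back to dB:
L_total = 10·log₁₀(10^(81.1/10) + 10^(72.1/10) + 10^(76.9/10) + 10^(75.9/10)) = 10·log₁₀(232900000) = 83.67 dB SPL.

83.67 dB SPL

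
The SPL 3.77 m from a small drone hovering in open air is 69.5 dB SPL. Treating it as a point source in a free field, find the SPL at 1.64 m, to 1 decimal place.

Inverse-square spreading gives ΔL = −20·log₁₀(d₂/d₁).
ΔL = −20·log₁₀(1.64/3.77) = 7.23 dB, so L₂ = 69.5 + (7.23) = 76.7 dB SPL.

76.7 dB SPL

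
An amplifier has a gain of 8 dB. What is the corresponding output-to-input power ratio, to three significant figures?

Power ratio = 10^(dB/10).
10^(8/10) = 10^(0.8000) = 6.31.

6.31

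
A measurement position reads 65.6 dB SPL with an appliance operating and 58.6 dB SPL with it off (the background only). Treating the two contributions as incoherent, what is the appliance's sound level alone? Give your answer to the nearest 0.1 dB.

64.6 dB SPL

Subtract intensities: L_src = 10·log₁₀(10^(L_total/10) − 10^(L_bg/10)).
L_src = 10·log₁₀(10^(65.6/10) − 10^(58.6/10)) = 10·log₁₀(2906000) = 64.6 dB SPL.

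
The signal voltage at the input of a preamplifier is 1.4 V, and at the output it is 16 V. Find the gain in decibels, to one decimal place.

21.2 dB

Voltage ratio → dB uses the 20·log₁₀ form:
20·log₁₀(16/1.4) = 20·log₁₀(11.43) = 21.2 dB.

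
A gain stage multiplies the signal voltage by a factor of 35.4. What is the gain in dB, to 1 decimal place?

31.0 dB

Voltage ratio → dB uses the 20·log₁₀ form:
20·log₁₀(35.4) = 31.0 dB.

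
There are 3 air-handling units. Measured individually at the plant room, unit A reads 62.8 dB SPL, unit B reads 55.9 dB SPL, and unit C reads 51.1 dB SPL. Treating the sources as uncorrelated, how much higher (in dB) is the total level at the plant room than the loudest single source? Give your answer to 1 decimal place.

1.0 dB

Uncorrelated sources add in intensity (power), not in dB.
L_total = 10·log₁₀(10^(62.8/10) + 10^(55.9/10) + 10^(51.1/10)) = 63.84 dB SPL.
Excess over the loudest (62.8 dB): 63.84 − 62.8 = 1.0 dB.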